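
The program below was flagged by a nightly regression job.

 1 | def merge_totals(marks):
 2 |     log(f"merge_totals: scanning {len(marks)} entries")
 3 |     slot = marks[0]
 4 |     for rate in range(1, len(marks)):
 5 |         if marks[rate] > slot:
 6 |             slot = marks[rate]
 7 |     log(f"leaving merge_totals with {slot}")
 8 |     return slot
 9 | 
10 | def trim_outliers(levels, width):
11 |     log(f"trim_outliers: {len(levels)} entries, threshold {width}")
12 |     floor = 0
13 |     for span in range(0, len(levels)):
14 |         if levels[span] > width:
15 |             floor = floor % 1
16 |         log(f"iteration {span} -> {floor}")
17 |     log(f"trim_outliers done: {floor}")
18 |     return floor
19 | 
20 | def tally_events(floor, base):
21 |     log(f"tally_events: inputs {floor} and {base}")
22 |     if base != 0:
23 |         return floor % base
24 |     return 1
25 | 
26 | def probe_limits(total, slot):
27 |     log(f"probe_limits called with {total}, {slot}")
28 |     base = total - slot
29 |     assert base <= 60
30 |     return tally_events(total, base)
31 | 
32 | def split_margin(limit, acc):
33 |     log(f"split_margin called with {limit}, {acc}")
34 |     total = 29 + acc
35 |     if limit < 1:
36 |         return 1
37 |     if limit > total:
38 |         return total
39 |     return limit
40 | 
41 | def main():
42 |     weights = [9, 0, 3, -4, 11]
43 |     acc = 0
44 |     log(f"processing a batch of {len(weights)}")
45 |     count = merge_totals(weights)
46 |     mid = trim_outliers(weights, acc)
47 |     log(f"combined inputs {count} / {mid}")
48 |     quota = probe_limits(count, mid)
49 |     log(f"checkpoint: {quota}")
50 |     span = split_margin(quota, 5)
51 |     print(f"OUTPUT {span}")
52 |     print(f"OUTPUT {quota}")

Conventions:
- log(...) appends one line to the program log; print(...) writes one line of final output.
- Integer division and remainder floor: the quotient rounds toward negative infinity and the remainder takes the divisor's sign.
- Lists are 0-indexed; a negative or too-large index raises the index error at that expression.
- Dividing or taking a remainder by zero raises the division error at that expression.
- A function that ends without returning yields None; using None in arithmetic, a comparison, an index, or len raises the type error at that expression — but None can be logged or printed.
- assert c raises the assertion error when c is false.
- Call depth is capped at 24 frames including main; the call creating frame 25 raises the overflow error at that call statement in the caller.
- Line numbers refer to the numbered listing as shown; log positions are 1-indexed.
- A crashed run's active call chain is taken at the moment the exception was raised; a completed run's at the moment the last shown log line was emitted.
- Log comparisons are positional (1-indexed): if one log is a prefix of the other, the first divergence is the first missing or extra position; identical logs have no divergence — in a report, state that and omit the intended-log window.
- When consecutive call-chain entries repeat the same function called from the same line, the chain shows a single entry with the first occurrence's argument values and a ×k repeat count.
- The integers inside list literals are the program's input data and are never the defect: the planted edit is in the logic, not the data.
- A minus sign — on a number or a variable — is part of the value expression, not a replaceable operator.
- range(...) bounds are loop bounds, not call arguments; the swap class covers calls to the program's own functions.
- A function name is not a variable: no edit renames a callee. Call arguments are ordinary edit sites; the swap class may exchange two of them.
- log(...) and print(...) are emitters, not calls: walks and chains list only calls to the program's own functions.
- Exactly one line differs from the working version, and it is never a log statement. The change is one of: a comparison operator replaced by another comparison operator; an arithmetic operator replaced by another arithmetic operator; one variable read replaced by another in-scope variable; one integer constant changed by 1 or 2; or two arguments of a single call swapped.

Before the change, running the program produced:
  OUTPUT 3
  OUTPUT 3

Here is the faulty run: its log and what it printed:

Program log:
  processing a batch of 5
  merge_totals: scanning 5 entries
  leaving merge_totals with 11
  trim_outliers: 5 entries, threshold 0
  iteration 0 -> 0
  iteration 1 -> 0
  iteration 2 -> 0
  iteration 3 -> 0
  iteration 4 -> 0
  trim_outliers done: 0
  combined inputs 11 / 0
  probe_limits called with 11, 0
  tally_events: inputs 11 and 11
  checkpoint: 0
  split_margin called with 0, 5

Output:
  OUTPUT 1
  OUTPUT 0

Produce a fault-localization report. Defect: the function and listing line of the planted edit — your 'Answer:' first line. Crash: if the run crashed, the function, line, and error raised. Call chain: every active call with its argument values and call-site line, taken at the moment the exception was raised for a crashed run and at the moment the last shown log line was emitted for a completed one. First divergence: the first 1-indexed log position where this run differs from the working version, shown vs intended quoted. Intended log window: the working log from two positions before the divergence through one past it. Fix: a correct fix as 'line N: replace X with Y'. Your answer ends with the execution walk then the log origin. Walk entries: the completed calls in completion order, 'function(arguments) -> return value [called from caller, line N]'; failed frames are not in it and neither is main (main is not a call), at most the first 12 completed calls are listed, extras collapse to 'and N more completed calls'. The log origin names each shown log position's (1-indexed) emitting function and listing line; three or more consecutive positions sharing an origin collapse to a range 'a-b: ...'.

Answer: the defect is in trim_outliers at line 15.
Key fact: Log line 5 is where behavior first shows: 'iteration 0 -> 0' appears instead of 'iteration 0 -> 1'.
Call chain: main -> split_margin(0, 5) (called at line 50).
First divergence: at position 5 the run shows 'iteration 0 -> 0' where the working version logs 'iteration 0 -> 1'.
Intended log window:
  3: leaving merge_totals with 11
  4: trim_outliers: 5 entries, threshold 0
  5: iteration 0 -> 1
  6: iteration 1 -> 1
Execution walk:
  merge_totals([9, 0, 3, -4, 11]) -> 11  [called from main, line 45]
  trim_outliers([9, 0, 3, -4, 11], 0) -> 0  [called from main, line 46]
  tally_events(11, 11) -> 0  [called from probe_limits, line 30]
  probe_limits(11, 0) -> 0  [called from main, line 48]
  split_margin(0, 5) -> 1  [called from main, line 50]
Log origins:
  1: logged in main at line 44
  2: logged in merge_totals at line 2
  3: logged in merge_totals at line 7
  4: logged in trim_outliers at line 11
  5-9: logged in trim_outliers at line 16
  10: logged in trim_outliers at line 17
  11: logged in main at line 47
  12: logged in probe_limits at line 27
  13: logged in tally_events at line 21
  14: logged in main at line 49
  15: logged in split_margin at line 33
A correct fix: line 15: replace `%` with `+`.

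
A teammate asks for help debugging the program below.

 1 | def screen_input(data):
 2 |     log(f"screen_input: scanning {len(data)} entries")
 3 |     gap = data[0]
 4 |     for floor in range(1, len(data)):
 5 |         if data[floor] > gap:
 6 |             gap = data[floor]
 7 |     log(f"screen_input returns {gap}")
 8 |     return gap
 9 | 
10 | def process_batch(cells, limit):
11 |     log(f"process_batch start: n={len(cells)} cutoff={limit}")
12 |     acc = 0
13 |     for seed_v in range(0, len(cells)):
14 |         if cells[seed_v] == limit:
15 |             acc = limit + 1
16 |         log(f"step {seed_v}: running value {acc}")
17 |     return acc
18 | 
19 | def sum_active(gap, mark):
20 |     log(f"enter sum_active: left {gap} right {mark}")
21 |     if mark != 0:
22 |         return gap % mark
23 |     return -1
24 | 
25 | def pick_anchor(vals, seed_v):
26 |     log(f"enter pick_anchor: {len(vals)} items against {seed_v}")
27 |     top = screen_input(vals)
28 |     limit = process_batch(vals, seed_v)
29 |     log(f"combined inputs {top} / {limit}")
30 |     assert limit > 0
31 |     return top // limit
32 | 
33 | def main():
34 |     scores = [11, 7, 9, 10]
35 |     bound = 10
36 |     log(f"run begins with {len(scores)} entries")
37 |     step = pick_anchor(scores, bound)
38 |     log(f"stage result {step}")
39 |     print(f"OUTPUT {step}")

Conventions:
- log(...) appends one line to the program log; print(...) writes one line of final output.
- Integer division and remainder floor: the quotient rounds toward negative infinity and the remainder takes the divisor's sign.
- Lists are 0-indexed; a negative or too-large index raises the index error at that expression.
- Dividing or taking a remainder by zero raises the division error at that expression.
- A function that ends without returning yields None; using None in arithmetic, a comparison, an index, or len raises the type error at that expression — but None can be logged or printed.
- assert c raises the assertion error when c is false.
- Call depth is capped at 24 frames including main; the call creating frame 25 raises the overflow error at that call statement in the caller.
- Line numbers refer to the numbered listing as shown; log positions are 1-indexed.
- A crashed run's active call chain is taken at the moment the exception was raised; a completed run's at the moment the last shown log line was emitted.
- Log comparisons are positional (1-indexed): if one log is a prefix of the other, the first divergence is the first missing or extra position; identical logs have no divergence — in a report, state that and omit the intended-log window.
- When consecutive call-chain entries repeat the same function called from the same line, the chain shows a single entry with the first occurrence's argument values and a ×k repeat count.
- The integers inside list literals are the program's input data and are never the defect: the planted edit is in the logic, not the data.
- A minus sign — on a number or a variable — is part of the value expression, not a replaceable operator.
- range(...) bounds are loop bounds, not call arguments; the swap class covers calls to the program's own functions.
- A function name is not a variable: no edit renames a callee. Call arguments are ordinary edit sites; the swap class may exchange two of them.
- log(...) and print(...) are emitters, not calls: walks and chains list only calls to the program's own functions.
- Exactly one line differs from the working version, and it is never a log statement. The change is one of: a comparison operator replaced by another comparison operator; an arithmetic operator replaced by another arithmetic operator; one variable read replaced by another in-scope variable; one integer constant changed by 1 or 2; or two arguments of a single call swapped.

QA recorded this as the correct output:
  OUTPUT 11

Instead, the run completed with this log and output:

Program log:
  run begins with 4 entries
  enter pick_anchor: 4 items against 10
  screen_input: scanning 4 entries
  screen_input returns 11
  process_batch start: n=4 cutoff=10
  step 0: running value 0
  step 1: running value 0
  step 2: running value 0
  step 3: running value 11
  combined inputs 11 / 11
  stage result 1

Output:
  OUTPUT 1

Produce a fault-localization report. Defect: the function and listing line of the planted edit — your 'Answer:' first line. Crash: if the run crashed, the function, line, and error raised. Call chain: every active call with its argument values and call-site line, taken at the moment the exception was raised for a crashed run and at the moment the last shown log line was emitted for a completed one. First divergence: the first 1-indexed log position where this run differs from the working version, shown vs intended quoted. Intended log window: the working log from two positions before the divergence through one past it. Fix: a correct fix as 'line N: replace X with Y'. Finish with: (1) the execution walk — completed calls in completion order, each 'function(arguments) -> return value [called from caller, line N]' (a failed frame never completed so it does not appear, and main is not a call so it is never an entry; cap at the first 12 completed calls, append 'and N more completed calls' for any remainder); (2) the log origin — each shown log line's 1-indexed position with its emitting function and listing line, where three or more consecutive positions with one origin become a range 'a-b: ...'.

Answer: the defect is in process_batch at line 15.
The tell: The log first diverges at position 9: the faulty run prints 'step 3: running value 11' where the working version prints 'step 3: running value 1'.
Call chain: main.
First divergence: position 9 — the shown line 'step 3: running value 11' should read 'step 3: running value 1'.
Intended log window:
  7: step 1: running value 0
  8: step 2: running value 0
  9: step 3: running value 1
  10: combined inputs 11 / 1
Execution walk:
  screen_input([11, 7, 9, 10]) -> 11  [called from pick_anchor, line 27]
  process_batch([11, 7, 9, 10], 10) -> 11  [called from pick_anchor, line 28]
  pick_anchor([11, 7, 9, 10], 10) -> 1  [called from main, line 37]
Log origin:
  1: emitted by main (line 36)
  2: emitted by pick_anchor (line 26)
  3: emitted by screen_input (line 2)
  4: emitted by screen_input (line 7)
  5: emitted by process_batch (line 11)
  6-9: emitted by process_batch (line 16)
  10: emitted by pick_anchor (line 29)
  11: emitted by main (line 38)
A correct fix: line 15: replace `limit` with `acc`.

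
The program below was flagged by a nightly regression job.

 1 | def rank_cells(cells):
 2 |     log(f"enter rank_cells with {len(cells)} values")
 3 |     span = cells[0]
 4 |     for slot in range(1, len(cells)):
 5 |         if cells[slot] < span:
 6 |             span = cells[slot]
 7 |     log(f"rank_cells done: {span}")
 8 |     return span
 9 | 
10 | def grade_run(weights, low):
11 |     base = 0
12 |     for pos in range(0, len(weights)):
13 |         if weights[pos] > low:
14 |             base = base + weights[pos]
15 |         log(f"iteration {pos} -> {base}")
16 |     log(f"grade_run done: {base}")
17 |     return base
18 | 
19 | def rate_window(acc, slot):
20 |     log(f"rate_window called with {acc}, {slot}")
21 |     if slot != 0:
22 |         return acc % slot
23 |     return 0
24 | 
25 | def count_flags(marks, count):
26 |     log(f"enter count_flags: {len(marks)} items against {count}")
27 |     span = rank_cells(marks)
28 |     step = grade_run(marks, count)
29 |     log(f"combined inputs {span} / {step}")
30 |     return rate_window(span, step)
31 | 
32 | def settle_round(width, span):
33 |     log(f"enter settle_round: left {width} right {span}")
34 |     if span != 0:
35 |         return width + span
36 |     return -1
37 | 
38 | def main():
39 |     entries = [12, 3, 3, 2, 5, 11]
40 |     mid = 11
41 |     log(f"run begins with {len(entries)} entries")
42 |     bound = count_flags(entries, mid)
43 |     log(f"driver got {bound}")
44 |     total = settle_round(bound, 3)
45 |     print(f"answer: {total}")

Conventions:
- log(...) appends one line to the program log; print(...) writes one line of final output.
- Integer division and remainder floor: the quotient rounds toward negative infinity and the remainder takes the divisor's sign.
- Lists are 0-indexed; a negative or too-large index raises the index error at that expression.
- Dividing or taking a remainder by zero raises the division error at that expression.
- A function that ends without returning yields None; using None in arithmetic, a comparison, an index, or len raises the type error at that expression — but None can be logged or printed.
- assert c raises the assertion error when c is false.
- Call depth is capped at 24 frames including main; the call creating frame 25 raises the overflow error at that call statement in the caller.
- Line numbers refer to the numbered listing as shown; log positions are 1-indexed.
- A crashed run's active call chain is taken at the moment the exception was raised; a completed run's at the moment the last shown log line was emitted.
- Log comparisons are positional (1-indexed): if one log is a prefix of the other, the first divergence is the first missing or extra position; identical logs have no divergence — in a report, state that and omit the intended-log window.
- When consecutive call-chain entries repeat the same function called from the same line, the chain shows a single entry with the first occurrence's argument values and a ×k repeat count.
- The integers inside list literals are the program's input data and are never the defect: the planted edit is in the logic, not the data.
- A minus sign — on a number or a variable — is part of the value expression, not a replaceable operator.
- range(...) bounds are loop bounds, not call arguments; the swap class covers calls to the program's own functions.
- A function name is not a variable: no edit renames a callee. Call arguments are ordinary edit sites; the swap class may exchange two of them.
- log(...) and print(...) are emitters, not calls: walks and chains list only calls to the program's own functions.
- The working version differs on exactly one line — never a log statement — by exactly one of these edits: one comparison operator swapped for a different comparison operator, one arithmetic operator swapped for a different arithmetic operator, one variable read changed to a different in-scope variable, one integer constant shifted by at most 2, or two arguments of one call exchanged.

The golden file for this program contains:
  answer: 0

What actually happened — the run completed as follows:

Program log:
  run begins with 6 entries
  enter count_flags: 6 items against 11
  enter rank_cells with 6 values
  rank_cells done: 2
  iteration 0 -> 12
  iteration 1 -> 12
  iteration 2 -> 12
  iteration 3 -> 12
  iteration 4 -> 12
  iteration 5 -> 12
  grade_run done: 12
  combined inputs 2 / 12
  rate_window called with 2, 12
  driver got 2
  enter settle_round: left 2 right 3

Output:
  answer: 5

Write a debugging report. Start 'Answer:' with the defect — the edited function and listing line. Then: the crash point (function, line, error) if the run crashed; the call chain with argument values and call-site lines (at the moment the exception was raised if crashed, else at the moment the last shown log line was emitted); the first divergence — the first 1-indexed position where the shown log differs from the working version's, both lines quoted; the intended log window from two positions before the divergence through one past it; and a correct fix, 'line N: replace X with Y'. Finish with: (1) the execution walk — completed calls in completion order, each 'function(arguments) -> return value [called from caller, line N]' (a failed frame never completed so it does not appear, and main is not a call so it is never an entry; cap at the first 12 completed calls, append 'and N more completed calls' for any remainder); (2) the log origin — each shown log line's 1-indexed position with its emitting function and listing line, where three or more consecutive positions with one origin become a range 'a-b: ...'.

Answer: the defect is in settle_round at line 35.
Key fact: Log streams are identical — the defect surfaces only in the printed output.
Call chain: main -> settle_round(2, 3) (called at line 44).
First divergence: none — the logs agree in full.
Execution walk:
  rank_cells([12, 3, 3, 2, 5, 11]) -> 2  [called from count_flags, line 27]
  grade_run([12, 3, 3, 2, 5, 11], 11) -> 12  [called from count_flags, line 28]
  rate_window(2, 12) -> 2  [called from count_flags, line 30]
  count_flags([12, 3, 3, 2, 5, 11], 11) -> 2  [called from main, line 42]
  settle_round(2, 3) -> 5  [called from main, line 44]
Origin of each log line:
  1 — main, line 41
  2 — count_flags, line 26
  3 — rank_cells, line 2
  4 — rank_cells, line 7
  5-10 — grade_run, line 15
  11 — grade_run, line 16
  12 — count_flags, line 29
  13 — rate_window, line 20
  14 — main, line 43
  15 — settle_round, line 33
A correct fix: line 35: replace `+` with `//`.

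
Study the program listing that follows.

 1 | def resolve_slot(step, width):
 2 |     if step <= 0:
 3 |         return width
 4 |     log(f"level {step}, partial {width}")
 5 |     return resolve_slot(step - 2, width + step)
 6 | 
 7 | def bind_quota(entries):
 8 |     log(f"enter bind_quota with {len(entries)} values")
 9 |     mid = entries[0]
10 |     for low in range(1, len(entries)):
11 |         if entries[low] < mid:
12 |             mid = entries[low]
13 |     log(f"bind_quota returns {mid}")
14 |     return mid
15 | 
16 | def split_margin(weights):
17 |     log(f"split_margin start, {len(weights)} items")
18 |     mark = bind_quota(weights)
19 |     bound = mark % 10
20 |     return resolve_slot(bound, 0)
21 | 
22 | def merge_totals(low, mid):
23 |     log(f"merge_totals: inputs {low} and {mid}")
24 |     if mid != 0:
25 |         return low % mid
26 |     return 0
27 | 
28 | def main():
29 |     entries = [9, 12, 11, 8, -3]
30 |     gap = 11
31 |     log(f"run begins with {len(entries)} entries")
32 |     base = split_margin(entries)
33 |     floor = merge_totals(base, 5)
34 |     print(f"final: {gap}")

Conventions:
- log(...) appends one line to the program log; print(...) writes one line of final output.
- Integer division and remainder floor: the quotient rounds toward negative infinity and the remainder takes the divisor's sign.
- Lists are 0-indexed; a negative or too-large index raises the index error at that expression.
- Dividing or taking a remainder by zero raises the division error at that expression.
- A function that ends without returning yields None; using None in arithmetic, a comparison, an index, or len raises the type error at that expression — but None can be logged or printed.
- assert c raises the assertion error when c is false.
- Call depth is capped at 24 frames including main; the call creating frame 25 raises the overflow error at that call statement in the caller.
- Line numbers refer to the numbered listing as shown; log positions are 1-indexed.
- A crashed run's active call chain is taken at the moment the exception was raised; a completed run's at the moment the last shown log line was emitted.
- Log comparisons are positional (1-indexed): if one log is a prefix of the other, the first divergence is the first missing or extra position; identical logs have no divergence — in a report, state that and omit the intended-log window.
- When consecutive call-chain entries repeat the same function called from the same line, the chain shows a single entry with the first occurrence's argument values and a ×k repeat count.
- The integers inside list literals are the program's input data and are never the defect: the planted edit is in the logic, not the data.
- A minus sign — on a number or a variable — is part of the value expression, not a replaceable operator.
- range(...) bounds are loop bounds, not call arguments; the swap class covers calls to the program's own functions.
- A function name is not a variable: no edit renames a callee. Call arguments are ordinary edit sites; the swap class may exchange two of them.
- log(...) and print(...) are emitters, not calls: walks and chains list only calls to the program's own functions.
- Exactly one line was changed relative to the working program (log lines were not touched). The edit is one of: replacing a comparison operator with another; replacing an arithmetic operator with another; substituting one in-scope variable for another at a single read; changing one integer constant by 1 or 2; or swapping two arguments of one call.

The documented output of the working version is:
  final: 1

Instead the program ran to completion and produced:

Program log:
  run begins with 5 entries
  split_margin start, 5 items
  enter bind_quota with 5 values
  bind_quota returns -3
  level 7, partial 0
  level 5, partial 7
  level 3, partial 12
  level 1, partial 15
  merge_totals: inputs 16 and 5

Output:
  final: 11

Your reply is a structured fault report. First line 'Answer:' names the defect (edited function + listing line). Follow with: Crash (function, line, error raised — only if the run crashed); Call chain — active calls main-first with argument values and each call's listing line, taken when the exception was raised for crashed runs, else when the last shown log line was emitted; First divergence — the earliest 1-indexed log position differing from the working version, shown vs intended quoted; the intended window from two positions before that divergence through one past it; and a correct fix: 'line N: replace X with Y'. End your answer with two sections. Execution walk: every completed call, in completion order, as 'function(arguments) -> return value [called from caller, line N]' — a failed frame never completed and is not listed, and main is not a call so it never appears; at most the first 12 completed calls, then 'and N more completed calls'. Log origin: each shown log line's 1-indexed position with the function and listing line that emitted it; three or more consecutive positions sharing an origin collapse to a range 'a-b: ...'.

Answer: the defect is in main at line 34.
Key fact: No log line changed; the fault shows up purely in the output.
Call chain: main -> merge_totals(16, 5) (called at line 33).
First divergence: there is none — every log position agrees.
Execution walk:
  bind_quota([9, 12, 11, 8, -3]) -> -3  [called from split_margin, line 18]
  resolve_slot(-1, 16) -> 16  [called from resolve_slot, line 5]
  resolve_slot(1, 15) -> 16  [called from resolve_slot, line 5]
  resolve_slot(3, 12) -> 16  [called from resolve_slot, line 5]
  resolve_slot(5, 7) -> 16  [called from resolve_slot, line 5]
  resolve_slot(7, 0) -> 16  [called from split_margin, line 20]
  split_margin([9, 12, 11, 8, -3]) -> 16  [called from main, line 32]
  merge_totals(16, 5) -> 1  [called from main, line 33]
Origin of each log line:
  1 — main, line 31
  2 — split_margin, line 17
  3 — bind_quota, line 8
  4 — bind_quota, line 13
  5-8 — resolve_slot, line 4
  9 — merge_totals, line 23
A correct fix: line 34: replace `gap` with `floor`.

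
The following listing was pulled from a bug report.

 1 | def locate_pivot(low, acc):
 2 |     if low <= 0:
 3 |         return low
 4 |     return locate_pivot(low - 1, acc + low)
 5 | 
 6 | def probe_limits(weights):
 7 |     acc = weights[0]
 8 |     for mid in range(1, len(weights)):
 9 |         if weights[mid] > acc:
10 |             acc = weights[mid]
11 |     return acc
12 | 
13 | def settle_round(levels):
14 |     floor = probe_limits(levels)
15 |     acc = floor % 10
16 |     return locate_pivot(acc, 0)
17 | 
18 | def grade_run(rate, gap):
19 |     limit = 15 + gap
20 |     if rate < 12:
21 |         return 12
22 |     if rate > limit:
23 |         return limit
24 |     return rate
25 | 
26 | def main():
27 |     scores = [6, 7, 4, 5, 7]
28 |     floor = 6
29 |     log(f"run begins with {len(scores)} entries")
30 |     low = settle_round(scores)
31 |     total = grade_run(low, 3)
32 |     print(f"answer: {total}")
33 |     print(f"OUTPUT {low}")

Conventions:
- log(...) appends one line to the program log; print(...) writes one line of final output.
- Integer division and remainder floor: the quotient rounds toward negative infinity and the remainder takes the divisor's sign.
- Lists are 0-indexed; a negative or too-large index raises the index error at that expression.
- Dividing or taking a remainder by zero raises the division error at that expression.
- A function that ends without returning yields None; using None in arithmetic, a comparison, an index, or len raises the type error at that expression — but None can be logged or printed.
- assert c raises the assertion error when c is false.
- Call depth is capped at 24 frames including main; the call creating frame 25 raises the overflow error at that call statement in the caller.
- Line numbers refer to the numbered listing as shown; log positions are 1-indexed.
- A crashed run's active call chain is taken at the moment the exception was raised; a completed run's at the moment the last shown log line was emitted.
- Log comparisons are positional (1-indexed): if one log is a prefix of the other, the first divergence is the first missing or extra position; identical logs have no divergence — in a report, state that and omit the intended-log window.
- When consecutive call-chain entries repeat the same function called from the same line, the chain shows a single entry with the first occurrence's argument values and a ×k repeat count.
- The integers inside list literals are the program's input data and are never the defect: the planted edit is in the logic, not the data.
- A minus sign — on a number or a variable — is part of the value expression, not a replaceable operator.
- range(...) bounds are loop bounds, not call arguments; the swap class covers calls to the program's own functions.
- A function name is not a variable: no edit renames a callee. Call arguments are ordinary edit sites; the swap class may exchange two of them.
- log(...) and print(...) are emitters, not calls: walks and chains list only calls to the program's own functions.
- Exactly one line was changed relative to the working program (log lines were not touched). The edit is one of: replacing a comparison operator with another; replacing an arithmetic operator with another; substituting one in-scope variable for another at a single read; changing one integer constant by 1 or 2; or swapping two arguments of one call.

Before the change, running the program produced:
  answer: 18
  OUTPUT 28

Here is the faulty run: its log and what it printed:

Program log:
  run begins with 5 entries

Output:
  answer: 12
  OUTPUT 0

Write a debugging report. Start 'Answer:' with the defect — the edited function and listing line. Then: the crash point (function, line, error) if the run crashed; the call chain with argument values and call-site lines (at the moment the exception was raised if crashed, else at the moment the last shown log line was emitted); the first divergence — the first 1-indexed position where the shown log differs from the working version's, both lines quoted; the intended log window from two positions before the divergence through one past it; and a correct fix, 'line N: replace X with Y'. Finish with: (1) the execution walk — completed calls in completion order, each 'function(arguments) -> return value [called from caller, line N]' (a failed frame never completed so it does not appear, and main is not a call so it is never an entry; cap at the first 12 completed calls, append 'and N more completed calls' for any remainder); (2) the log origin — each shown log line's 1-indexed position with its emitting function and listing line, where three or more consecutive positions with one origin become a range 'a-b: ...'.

Answer: the defect is in locate_pivot at line 3.
Key observation: The two runs log identically and part ways only at the printed values.
Call chain: main.
First divergence: none; the two logs match at every position.
Execution walk:
  probe_limits([6, 7, 4, 5, 7]) -> 7  [called from settle_round, line 14]
  locate_pivot(0, 28) -> 0  [called from locate_pivot, line 4]
  locate_pivot(1, 27) -> 0  [called from locate_pivot, line 4]
  locate_pivot(2, 25) -> 0  [called from locate_pivot, line 4]
  locate_pivot(3, 22) -> 0  [called from locate_pivot, line 4]
  locate_pivot(4, 18) -> 0  [called from locate_pivot, line 4]
  locate_pivot(5, 13) -> 0  [called from locate_pivot, line 4]
  locate_pivot(6, 7) -> 0  [called from locate_pivot, line 4]
  locate_pivot(7, 0) -> 0  [called from settle_round, line 16]
  settle_round([6, 7, 4, 5, 7]) -> 0  [called from main, line 30]
  grade_run(0, 3) -> 12  [called from main, line 31]
Log line origins:
  1: from main, line 29
A correct fix: line 3: replace `low` with `acc`.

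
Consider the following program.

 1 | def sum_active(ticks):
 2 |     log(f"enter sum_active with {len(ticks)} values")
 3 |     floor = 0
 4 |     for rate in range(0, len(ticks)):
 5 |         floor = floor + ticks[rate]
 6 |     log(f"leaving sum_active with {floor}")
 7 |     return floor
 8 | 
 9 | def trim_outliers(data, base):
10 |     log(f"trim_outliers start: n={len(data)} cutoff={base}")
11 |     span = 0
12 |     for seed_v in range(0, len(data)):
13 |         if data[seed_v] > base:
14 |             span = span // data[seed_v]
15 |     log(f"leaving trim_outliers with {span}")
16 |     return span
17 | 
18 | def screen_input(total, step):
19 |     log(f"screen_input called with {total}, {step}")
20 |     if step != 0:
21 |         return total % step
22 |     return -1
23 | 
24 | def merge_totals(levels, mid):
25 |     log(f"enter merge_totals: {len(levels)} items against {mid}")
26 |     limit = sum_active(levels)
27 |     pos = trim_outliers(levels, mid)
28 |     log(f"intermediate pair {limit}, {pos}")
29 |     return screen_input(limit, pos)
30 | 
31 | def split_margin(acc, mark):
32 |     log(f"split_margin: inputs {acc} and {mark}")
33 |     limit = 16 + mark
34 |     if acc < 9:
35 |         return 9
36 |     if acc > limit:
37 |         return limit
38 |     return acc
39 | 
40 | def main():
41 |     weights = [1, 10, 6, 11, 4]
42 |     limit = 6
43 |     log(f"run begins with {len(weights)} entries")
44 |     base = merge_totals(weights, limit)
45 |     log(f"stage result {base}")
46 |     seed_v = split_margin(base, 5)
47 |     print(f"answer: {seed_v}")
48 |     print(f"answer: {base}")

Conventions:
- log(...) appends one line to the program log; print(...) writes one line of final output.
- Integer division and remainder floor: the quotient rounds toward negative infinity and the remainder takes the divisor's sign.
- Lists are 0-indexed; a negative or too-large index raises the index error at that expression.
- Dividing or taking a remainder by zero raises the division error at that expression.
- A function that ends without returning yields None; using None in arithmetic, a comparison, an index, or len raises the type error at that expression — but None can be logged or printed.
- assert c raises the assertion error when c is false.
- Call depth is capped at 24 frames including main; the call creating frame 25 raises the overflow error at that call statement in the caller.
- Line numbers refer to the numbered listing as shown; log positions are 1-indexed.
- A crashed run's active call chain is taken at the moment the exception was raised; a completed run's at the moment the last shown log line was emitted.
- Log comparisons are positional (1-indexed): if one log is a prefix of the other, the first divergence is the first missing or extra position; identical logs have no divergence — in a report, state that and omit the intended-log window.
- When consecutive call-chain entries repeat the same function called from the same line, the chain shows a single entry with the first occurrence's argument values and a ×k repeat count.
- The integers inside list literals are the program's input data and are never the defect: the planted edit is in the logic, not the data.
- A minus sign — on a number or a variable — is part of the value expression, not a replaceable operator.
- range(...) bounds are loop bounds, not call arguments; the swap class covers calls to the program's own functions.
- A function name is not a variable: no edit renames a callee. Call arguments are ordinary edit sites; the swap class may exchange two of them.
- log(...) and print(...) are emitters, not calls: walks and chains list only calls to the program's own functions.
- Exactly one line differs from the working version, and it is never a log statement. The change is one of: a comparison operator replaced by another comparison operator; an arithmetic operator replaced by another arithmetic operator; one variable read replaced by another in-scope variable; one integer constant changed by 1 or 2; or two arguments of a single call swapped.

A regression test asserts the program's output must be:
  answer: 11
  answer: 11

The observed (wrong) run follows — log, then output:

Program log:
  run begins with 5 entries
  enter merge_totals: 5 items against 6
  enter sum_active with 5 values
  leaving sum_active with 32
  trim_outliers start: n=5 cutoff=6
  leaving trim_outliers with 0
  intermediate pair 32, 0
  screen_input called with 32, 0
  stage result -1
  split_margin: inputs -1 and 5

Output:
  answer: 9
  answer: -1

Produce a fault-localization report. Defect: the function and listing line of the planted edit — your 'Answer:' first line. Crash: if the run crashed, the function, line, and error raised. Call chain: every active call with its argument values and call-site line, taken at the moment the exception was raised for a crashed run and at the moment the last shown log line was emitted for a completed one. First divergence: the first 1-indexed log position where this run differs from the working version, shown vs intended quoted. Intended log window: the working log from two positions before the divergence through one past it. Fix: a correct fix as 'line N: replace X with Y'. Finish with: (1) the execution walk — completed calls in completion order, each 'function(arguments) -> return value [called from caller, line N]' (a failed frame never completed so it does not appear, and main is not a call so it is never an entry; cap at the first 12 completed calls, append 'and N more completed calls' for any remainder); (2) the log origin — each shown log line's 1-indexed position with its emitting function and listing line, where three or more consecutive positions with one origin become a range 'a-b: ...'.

Answer: the defect is in trim_outliers at line 14.
Key fact: Everything matches until log position 6, which reads 'leaving trim_outliers with 0' in place of 'leaving trim_outliers with 21'.
Call chain: main -> split_margin(-1, 5) (called at line 46).
First divergence: position 6; shown 'leaving trim_outliers with 0' vs intended 'leaving trim_outliers with 21'.
Intended log window:
  4: leaving sum_active with 32
  5: trim_outliers start: n=5 cutoff=6
  6: leaving trim_outliers with 21
  7: intermediate pair 32, 21
Execution walk:
  sum_active([1, 10, 6, 11, 4]) -> 32  [called from merge_totals, line 26]
  trim_outliers([1, 10, 6, 11, 4], 6) -> 0  [called from merge_totals, line 27]
  screen_input(32, 0) -> -1  [called from merge_totals, line 29]
  merge_totals([1, 10, 6, 11, 4], 6) -> -1  [called from main, line 44]
  split_margin(-1, 5) -> 9  [called from main, line 46]
Log origins:
  1 — main, line 43
  2 — merge_totals, line 25
  3 — sum_active, line 2
  4 — sum_active, line 6
  5 — trim_outliers, line 10
  6 — trim_outliers, line 15
  7 — merge_totals, line 28
  8 — screen_input, line 19
  9 — main, line 45
  10 — split_margin, line 32
A correct fix: line 14: replace `//` with `+`.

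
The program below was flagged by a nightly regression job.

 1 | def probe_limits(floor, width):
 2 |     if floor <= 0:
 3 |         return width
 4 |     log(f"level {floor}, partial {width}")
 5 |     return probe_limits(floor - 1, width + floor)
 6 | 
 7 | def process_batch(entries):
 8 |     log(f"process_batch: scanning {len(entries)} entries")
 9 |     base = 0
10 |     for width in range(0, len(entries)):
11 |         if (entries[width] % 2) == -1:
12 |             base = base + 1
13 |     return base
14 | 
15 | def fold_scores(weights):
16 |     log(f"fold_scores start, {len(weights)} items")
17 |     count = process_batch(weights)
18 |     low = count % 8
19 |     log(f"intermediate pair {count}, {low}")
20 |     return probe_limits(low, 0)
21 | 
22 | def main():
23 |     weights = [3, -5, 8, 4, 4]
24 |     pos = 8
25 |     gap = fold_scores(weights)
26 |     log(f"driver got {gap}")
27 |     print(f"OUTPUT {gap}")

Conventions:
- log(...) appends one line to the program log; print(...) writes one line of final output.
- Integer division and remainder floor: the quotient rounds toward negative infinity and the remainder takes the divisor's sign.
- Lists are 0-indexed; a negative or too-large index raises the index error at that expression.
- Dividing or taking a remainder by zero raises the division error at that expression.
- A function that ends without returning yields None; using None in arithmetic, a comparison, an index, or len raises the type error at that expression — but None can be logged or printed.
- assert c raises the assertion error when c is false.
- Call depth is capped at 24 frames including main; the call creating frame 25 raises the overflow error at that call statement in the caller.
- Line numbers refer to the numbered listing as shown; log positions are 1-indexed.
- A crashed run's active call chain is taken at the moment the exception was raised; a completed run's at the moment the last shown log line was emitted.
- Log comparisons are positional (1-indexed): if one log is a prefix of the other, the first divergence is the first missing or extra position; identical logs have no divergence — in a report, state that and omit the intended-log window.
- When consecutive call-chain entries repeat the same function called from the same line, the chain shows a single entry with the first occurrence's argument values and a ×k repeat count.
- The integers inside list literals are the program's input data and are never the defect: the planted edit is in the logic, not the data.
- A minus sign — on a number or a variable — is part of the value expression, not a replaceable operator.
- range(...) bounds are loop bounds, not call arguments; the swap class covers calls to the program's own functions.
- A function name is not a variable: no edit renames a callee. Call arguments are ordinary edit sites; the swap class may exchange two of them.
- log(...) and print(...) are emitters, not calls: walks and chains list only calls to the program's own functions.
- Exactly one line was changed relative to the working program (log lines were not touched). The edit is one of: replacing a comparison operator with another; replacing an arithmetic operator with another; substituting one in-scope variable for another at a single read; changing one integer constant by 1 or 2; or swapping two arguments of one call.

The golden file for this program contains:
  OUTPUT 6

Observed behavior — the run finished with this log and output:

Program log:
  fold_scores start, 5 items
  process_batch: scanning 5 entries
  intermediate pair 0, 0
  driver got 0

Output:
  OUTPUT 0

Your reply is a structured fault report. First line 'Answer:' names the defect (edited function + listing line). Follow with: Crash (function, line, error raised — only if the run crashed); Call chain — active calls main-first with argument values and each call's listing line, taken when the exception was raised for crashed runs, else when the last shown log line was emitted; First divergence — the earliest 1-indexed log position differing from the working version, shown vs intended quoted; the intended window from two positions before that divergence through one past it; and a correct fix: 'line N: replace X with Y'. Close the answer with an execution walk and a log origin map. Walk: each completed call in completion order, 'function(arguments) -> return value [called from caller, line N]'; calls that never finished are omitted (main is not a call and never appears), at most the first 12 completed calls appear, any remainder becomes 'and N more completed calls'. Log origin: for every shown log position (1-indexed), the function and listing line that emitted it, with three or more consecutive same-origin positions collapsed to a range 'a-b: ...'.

Answer: the defect is in process_batch at line 11.
Core observation: Log line 3 is where behavior first shows: 'intermediate pair 0, 0' appears instead of 'intermediate pair 3, 3'.
Call chain: main.
First divergence: position 3; shown 'intermediate pair 0, 0' vs intended 'intermediate pair 3, 3'.
Intended log window:
  1: fold_scores start, 5 items
  2: process_batch: scanning 5 entries
  3: intermediate pair 3, 3
  4: level 3, partial 0
Execution walk:
  process_batch([3, -5, 8, 4, 4]) -> 0  [called from fold_scores, line 17]
  probe_limits(0, 0) -> 0  [called from fold_scores, line 20]
  fold_scores([3, -5, 8, 4, 4]) -> 0  [called from main, line 25]
Origin of each log line:
  1: from fold_scores, line 16
  2: from process_batch, line 8
  3: from fold_scores, line 19
  4: from main, line 26
A correct fix: line 11: replace `-1` with `0`.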